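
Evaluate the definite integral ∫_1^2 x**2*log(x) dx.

Integrate by parts once (u = ln x, dv = x**2 dx).
An antiderivative is F(x) = x**3*(3*log(x) - 1)/9.
Then F(2) - F(1) = (-8/9 + 8*log(2)/3) - (-1/9) = -7/9 + 8*log(2)/3.

-7/9 + 8*log(2)/3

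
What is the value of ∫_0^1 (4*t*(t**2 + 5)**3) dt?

671/2

Let u = t**2 + 5, so du = 2*t dt. When t = 0, u = 5; when t = 1, u = 6.
The integral becomes 2·∫ u**3 du from 5 to 6, with antiderivative u**4/2.
Back in t: F(t) = (t**2 + 5)**4/2.
Then F(1) - F(0) = (648) - (625/2) = 671/2.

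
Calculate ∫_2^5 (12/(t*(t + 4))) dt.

Factor the denominator: t**2 + 4*t = (t + 4)t.
Partial fractions: 12/(t*(t + 4)) = -3/(t + 4) + 3/t.
An antiderivative is F(t) = 3*log(t) - 3*log(t + 4).
Then F(5) - F(2) = (-6*log(3) + 3*log(5)) - (-log(27)) = -3*log(3) + 3*log(5).

-3*log(3) + 3*log(5)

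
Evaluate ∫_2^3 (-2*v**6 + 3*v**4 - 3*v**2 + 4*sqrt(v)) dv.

-16824/35 - 16*sqrt(2)/3 + 8*sqrt(3)

By the power rule, an antiderivative is F(v) = -2*v**7/7 + 3*v**5/5 + 8*v**(3/2)/3 - v**3.
Then F(3) - F(2) = (-17712/35 + 8*sqrt(3)) - (-888/35 + 16*sqrt(2)/3) = -16824/35 - 16*sqrt(2)/3 + 8*sqrt(3).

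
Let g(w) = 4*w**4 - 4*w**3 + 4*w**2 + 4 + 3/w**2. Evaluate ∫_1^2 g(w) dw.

739/30

By the power rule, an antiderivative is F(w) = 4*w**5/5 - w**4 + 4*w**3/3 + 4*w - 3/w.
Then F(2) - F(1) = (803/30) - (32/15) = 739/30.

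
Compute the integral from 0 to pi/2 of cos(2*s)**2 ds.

pi/4

Use the identity cos^2(2*s) = (1 + cos(4*s))/2.
An antiderivative is F(s) = s/2 + sin(4*s)/8.
Then F(pi/2) - F(0) = (pi/4) - (0) = pi/4.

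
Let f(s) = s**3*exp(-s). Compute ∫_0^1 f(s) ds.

Integrate by parts 3 times (u = s^3, dv = exp(-s) ds).
An antiderivative is F(s) = (-s**3 - 3*s**2 - 6*s - 6)*exp(-s).
Then F(1) - F(0) = (-16*exp(-1)) - (-6) = 6 - 16*exp(-1).

6 - 16*exp(-1)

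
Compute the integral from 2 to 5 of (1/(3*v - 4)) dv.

-log(2)/3 + log(11)/3

An antiderivative is F(v) = log(3*v - 4)/3.
Then F(5) - F(2) = (log(11)/3) - (log(2)/3) = -log(2)/3 + log(11)/3.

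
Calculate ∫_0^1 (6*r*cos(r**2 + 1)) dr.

Let u = r**2 + 1, so du = 2*r dr. When r = 0, u = 1; when r = 1, u = 2.
The integral becomes 3·∫ cos(u) du from 1 to 2, with antiderivative 3*sin(u).
Back in r: F(r) = 3*sin(r**2 + 1).
Then F(1) - F(0) = (3*sin(2)) - (3*sin(1)) = -3*sin(1) + 3*sin(2).

-3*sin(1) + 3*sin(2)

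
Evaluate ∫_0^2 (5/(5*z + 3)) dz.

Let u = 5*z + 3, so du = 5 dz. When z = 0, u = 3; when z = 2, u = 13.
The integral becomes ∫ 1/u du from 3 to 13, with antiderivative log(u).
Back in z: F(z) = log(5*z + 3).
Then F(2) - F(0) = (log(13)) - (log(3)) = log(13/3).

log(13/3)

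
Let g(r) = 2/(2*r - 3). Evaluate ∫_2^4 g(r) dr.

An antiderivative is F(r) = log(2*r - 3).
Then F(4) - F(2) = (log(5)) - (0) = log(5).

log(5)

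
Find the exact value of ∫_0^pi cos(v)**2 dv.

Use the identity cos^2(v) = (1 + cos(2*v))/2.
An antiderivative is F(v) = v/2 + sin(2*v)/4.
Then F(pi) - F(0) = (pi/2) - (0) = pi/2.

pi/2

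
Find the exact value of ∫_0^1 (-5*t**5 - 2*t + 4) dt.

By the power rule, an antiderivative is F(t) = -5*t**6/6 - t**2 + 4*t.
Then F(1) - F(0) = (13/6) - (0) = 13/6.

13/6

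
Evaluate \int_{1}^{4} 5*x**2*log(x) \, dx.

Integrate by parts once (u = ln x, dv = 5*x**2 dx).
An antiderivative is F(x) = 5*x**3*(3*log(x) - 1)/9.
Then F(4) - F(1) = (-320/9 + 640*log(2)/3) - (-5/9) = -35 + 640*log(2)/3.

-35 + 640*log(2)/3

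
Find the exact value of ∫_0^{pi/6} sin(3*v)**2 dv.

Use the identity sin^2(3*v) = (1 - cos(6*v))/2.
An antiderivative is F(v) = v/2 - sin(6*v)/12.
Then F(pi/6) - F(0) = (pi/12) - (0) = pi/12.

pi/12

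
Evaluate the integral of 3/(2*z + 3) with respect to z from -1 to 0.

An antiderivative is F(z) = 3*log(2*z + 3)/2.
Then F(0) - F(-1) = (3*log(3)/2) - (0) = 3*log(3)/2.

3*log(3)/2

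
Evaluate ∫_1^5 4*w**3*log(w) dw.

Integrate by parts once (u = ln w, dv = 4*w**3 dw).
An antiderivative is F(w) = w**4*(4*log(w) - 1)/4.
Then F(5) - F(1) = (-625/4 + 625*log(5)) - (-1/4) = -156 + 625*log(5).

-156 + 625*log(5)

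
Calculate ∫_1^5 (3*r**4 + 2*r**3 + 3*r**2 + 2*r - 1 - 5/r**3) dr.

2328

By the power rule, an antiderivative is F(r) = 3*r**5/5 + r**4/2 + r**3 + r**2 - r + 5/(2*r**2).
Then F(5) - F(1) = (11663/5) - (23/5) = 2328.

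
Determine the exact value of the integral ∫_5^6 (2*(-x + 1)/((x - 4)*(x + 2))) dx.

log(7/16)

Factor the denominator: x**2 - 2*x - 8 = (x + 2)(x - 4).
Partial fractions: 2*(-x + 1)/((x - 4)*(x + 2)) = -1/(x + 2) - 1/(x - 4).
An antiderivative is F(x) = -log(x - 4) - log(x + 2).
Then F(6) - F(5) = (-log(16)) - (-log(7)) = log(7/16).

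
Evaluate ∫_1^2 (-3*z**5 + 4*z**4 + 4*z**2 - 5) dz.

By the power rule, an antiderivative is F(z) = -z**6/2 + 4*z**5/5 + 4*z**3/3 - 5*z.
Then F(2) - F(1) = (-86/15) - (-101/30) = -71/30.

-71/30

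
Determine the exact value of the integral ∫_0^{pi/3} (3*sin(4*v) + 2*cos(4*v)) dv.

An antiderivative is F(v) = sin(4*v)/2 - 3*cos(4*v)/4.
Then F(pi/3) - F(0) = (3/8 - sqrt(3)/4) - (-3/4) = 9/8 - sqrt(3)/4.

9/8 - sqrt(3)/4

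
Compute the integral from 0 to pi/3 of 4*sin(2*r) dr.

3

An antiderivative is F(r) = -2*cos(2*r).
Then F(pi/3) - F(0) = (1) - (-2) = 3.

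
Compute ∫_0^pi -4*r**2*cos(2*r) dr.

-2*pi

Integrate by parts twice (u = r^2, dv = -4*cos(2*r) dr).
An antiderivative is F(r) = -2*r**2*sin(2*r) - 2*r*cos(2*r) + sin(2*r).
Then F(pi) - F(0) = (-2*pi) - (0) = -2*pi.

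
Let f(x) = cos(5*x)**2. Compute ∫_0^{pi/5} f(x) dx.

pi/10

Use the identity cos^2(5*x) = (1 + cos(10*x))/2.
An antiderivative is F(x) = x/2 + sin(10*x)/20.
Then F(pi/5) - F(0) = (pi/10) - (0) = pi/10.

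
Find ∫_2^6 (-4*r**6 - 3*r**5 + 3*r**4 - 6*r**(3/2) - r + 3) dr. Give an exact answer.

-6249036/35 - 432*sqrt(6)/5 + 48*sqrt(2)/5

By the power rule, an antiderivative is F(r) = -4*r**7/7 - r**6/2 - 12*r**(5/2)/5 + 3*r**5/5 - r**2/2 + 3*r.
Then F(6) - F(2) = (-6251904/35 - 432*sqrt(6)/5) - (-2868/35 - 48*sqrt(2)/5) = -6249036/35 - 432*sqrt(6)/5 + 48*sqrt(2)/5.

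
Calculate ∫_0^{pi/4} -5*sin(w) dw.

An antiderivative is F(w) = 5*cos(w).
Then F(pi/4) - F(0) = (5*sqrt(2)/2) - (5) = -5 + 5*sqrt(2)/2.

-5 + 5*sqrt(2)/2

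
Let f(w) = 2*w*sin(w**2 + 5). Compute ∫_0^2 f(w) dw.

cos(5) - cos(9)

Let u = w**2 + 5, so du = 2*w dw. When w = 0, u = 5; when w = 2, u = 9.
The integral becomes ∫ sin(u) du from 5 to 9, with antiderivative -cos(u).
Back in w: F(w) = -cos(w**2 + 5).
Then F(2) - F(0) = (-cos(9)) - (-cos(5)) = cos(5) - cos(9).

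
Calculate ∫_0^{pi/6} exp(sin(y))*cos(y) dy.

Let u = sin(y), so du = cos(y) dy. When y = 0, u = 0; when y = pi/6, u = 1/2.
The integral becomes ∫ exp(u) du from 0 to 1/2, with antiderivative exp(u).
Back in y: F(y) = exp(sin(y)).
Then F(pi/6) - F(0) = (exp(1/2)) - (1) = -1 + exp(1/2).

-1 + exp(1/2)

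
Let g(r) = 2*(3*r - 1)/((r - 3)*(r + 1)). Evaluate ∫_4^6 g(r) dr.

-2*log(5) + 2*log(7) + 4*log(3)

Factor the denominator: r**2 - 2*r - 3 = (r + 1)(r - 3).
Partial fractions: 2*(3*r - 1)/((r - 3)*(r + 1)) = 2/(r + 1) + 4/(r - 3).
An antiderivative is F(r) = 4*log(r - 3) + 2*log(r + 1).
Then F(6) - F(4) = (2*log(7) + 4*log(3)) - (log(25)) = -2*log(5) + 2*log(7) + 4*log(3).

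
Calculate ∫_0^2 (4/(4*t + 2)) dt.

log(5)

Let u = 4*t + 2, so du = 4 dt. When t = 0, u = 2; when t = 2, u = 10.
The integral becomes ∫ 1/u du from 2 to 10, with antiderivative log(u).
Back in t: F(t) = log(4*t + 2).
Then F(2) - F(0) = (log(10)) - (log(2)) = log(5).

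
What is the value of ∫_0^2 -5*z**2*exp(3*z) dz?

10/27 - 130*exp(6)/27

Integrate by parts twice (u = z^2, dv = -5*exp(3*z) dz).
An antiderivative is F(z) = (-45*z**2 + 30*z - 10)*exp(3*z)/27.
Then F(2) - F(0) = (-130*exp(6)/27) - (-10/27) = 10/27 - 130*exp(6)/27.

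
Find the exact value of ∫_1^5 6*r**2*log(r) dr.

Integrate by parts once (u = ln r, dv = 6*r**2 dr).
An antiderivative is F(r) = 2*r**3*(3*log(r) - 1)/3.
Then F(5) - F(1) = (-250/3 + 250*log(5)) - (-2/3) = -248/3 + 250*log(5).

-248/3 + 250*log(5)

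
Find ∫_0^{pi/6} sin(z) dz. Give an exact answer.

An antiderivative is F(z) = -cos(z).
Then F(pi/6) - F(0) = (-sqrt(3)/2) - (-1) = 1 - sqrt(3)/2.

1 - sqrt(3)/2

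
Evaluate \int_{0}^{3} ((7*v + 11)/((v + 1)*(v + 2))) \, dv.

Factor the denominator: v**2 + 3*v + 2 = (v + 2)(v + 1).
Partial fractions: (7*v + 11)/((v + 1)*(v + 2)) = 3/(v + 2) + 4/(v + 1).
An antiderivative is F(v) = 4*log(v + 1) + 3*log(v + 2).
Then F(3) - F(0) = (3*log(5) + 8*log(2)) - (log(8)) = 5*log(2) + 3*log(5).

5*log(2) + 3*log(5)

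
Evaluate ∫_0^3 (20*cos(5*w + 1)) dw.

Let u = 5*w + 1, so du = 5 dw. When w = 0, u = 1; when w = 3, u = 16.
The integral becomes 4·∫ cos(u) du from 1 to 16, with antiderivative 4*sin(u).
Back in w: F(w) = 4*sin(5*w + 1).
Then F(3) - F(0) = (4*sin(16)) - (4*sin(1)) = -4*sin(1) + 4*sin(16).

-4*sin(1) + 4*sin(16)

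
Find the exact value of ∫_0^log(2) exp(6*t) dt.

21/2

Let u = exp(t), so du = exp(t) dt. When t = 0, u = 1; when t = log(2), u = 2.
The integral becomes ∫ u**5 du from 1 to 2, with antiderivative u**6/6.
Back in t: F(t) = exp(6*t)/6.
Then F(log(2)) - F(0) = (32/3) - (1/6) = 21/2.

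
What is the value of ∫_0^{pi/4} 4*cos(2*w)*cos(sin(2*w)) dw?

Let u = sin(2*w), so du = 2*cos(2*w) dw. When w = 0, u = 0; when w = pi/4, u = 1.
The integral becomes 2·∫ cos(u) du from 0 to 1, with antiderivative 2*sin(u).
Back in w: F(w) = 2*sin(sin(2*w)).
Then F(pi/4) - F(0) = (2*sin(1)) - (0) = 2*sin(1).

2*sin(1)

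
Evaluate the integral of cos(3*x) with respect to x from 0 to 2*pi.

An antiderivative is F(x) = sin(3*x)/3.
Then F(2*pi) - F(0) = (0) - (0) = 0.

0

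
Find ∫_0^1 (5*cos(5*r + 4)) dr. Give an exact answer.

sin(9) - sin(4)

Let u = 5*r + 4, so du = 5 dr. When r = 0, u = 4; when r = 1, u = 9.
The integral becomes ∫ cos(u) du from 4 to 9, with antiderivative sin(u).
Back in r: F(r) = sin(5*r + 4).
Then F(1) - F(0) = (sin(9)) - (sin(4)) = sin(9) - sin(4).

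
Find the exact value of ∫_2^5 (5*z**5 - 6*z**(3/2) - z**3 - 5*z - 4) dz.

By the power rule, an antiderivative is F(z) = 5*z**6/6 - 12*z**(5/2)/5 - z**4/4 - 5*z**2/2 - 4*z.
Then F(5) - F(2) = (153385/12 - 60*sqrt(5)) - (94/3 - 48*sqrt(2)/5) = -60*sqrt(5) + 48*sqrt(2)/5 + 51003/4.

-60*sqrt(5) + 48*sqrt(2)/5 + 51003/4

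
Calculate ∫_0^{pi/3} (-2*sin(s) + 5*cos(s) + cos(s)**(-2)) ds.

An antiderivative is F(s) = 5*sin(s) + 2*cos(s) + tan(s).
Then F(pi/3) - F(0) = (1 + 7*sqrt(3)/2) - (2) = -1 + 7*sqrt(3)/2.

-1 + 7*sqrt(3)/2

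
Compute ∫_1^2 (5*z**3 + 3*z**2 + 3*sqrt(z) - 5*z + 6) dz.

4*sqrt(2) + 89/4

By the power rule, an antiderivative is F(z) = 5*z**4/4 + 2*z**(3/2) + z**3 - 5*z**2/2 + 6*z.
Then F(2) - F(1) = (4*sqrt(2) + 30) - (31/4) = 4*sqrt(2) + 89/4.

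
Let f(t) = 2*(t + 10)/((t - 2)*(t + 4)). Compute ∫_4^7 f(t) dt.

Factor the denominator: t**2 + 2*t - 8 = (t + 4)(t - 2).
Partial fractions: 2*(t + 10)/((t - 2)*(t + 4)) = -2/(t + 4) + 4/(t - 2).
An antiderivative is F(t) = 4*log(t - 2) - 2*log(t + 4).
Then F(7) - F(4) = (-2*log(11) + 4*log(5)) - (-log(4)) = -2*log(11) + 2*log(2) + 4*log(5).

-2*log(11) + 2*log(2) + 4*log(5)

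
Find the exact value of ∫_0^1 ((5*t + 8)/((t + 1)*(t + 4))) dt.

-7*log(2) + 4*log(5)

Factor the denominator: t**2 + 5*t + 4 = (t + 4)(t + 1).
Partial fractions: (5*t + 8)/((t + 1)*(t + 4)) = 4/(t + 4) + 1/(t + 1).
An antiderivative is F(t) = log(t + 1) + 4*log(t + 4).
Then F(1) - F(0) = (log(2) + 4*log(5)) - (8*log(2)) = -7*log(2) + 4*log(5).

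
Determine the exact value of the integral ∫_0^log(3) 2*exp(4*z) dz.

40

Let u = exp(z), so du = exp(z) dz. When z = 0, u = 1; when z = log(3), u = 3.
The integral becomes 2·∫ u**3 du from 1 to 3, with antiderivative u**4/2.
Back in z: F(z) = exp(4*z)/2.
Then F(log(3)) - F(0) = (81/2) - (1/2) = 40.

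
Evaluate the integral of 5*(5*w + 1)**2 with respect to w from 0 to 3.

Let u = 5*w + 1, so du = 5 dw. When w = 0, u = 1; when w = 3, u = 16.
The integral becomes ∫ u**2 du from 1 to 16, with antiderivative u**3/3.
Back in w: F(w) = (5*w + 1)**3/3.
Then F(3) - F(0) = (4096/3) - (1/3) = 1365.

1365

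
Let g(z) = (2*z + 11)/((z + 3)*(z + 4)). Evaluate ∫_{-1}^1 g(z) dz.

-3*log(5) + 3*log(3) + 5*log(2)

Factor the denominator: z**2 + 7*z + 12 = (z + 4)(z + 3).
Partial fractions: (2*z + 11)/((z + 3)*(z + 4)) = -3/(z + 4) + 5/(z + 3).
An antiderivative is F(z) = 5*log(z + 3) - 3*log(z + 4).
Then F(1) - F(-1) = (-3*log(5) + 10*log(2)) - (log(32/27)) = -3*log(5) + 3*log(3) + 5*log(2).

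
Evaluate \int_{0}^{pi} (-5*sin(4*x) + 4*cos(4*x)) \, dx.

An antiderivative is F(x) = sin(4*x) + 5*cos(4*x)/4.
Then F(pi) - F(0) = (5/4) - (5/4) = 0.

0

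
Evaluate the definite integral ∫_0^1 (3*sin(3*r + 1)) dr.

Let u = 3*r + 1, so du = 3 dr. When r = 0, u = 1; when r = 1, u = 4.
The integral becomes ∫ sin(u) du from 1 to 4, with antiderivative -cos(u).
Back in r: F(r) = -cos(3*r + 1).
Then F(1) - F(0) = (-cos(4)) - (-cos(1)) = cos(1) - cos(4).

cos(1) - cos(4)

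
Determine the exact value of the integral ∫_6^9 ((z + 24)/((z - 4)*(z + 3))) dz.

-10*log(2) + 3*log(3) + 4*log(5)

Factor the denominator: z**2 - z - 12 = (z + 3)(z - 4).
Partial fractions: (z + 24)/((z - 4)*(z + 3)) = -3/(z + 3) + 4/(z - 4).
An antiderivative is F(z) = 4*log(z - 4) - 3*log(z + 3).
Then F(9) - F(6) = (-6*log(2) - 3*log(3) + 4*log(5)) - (-6*log(3) + 4*log(2)) = -10*log(2) + 3*log(3) + 4*log(5).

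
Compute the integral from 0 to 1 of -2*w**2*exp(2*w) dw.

Integrate by parts twice (u = w^2, dv = -2*exp(2*w) dw).
An antiderivative is F(w) = (-2*w**2 + 2*w - 1)*exp(2*w)/2.
Then F(1) - F(0) = (-exp(2)/2) - (-1/2) = 1/2 - exp(2)/2.

1/2 - exp(2)/2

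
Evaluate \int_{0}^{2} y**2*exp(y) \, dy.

Integrate by parts twice (u = y^2, dv = exp(y) dy).
An antiderivative is F(y) = (y**2 - 2*y + 2)*exp(y).
Then F(2) - F(0) = (2*exp(2)) - (2) = -2 + 2*exp(2).

-2 + 2*exp(2)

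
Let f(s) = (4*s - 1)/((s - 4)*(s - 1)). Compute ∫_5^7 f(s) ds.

Factor the denominator: s**2 - 5*s + 4 = (s - 1)(s - 4).
Partial fractions: (4*s - 1)/((s - 4)*(s - 1)) = -1/(s - 1) + 5/(s - 4).
An antiderivative is F(s) = 5*log(s - 4) - log(s - 1).
Then F(7) - F(5) = (log(81/2)) - (-log(4)) = log(2) + 4*log(3).

log(2) + 4*log(3)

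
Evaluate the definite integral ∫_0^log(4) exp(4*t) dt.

255/4

Let u = exp(t), so du = exp(t) dt. When t = 0, u = 1; when t = log(4), u = 4.
The integral becomes ∫ u**3 du from 1 to 4, with antiderivative u**4/4.
Back in t: F(t) = exp(4*t)/4.
Then F(log(4)) - F(0) = (64) - (1/4) = 255/4.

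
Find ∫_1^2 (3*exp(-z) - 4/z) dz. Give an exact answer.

An antiderivative is F(z) = -4*log(z) - 3*exp(-z).
Then F(2) - F(1) = (-4*log(2) - 3*exp(-2)) - (-3*exp(-1)) = -4*log(2) - 3*exp(-2) + 3*exp(-1).

-4*log(2) - 3*exp(-2) + 3*exp(-1)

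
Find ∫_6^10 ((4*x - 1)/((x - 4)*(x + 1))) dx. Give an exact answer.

Factor the denominator: x**2 - 3*x - 4 = (x + 1)(x - 4).
Partial fractions: (4*x - 1)/((x - 4)*(x + 1)) = 1/(x + 1) + 3/(x - 4).
An antiderivative is F(x) = 3*log(x - 4) + log(x + 1).
Then F(10) - F(6) = (3*log(2) + log(11) + 3*log(3)) - (log(56)) = -log(7) + log(11) + 3*log(3).

-log(7) + log(11) + 3*log(3)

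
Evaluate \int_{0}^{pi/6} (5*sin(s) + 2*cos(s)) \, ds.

An antiderivative is F(s) = 2*sin(s) - 5*cos(s).
Then F(pi/6) - F(0) = (1 - 5*sqrt(3)/2) - (-5) = 6 - 5*sqrt(3)/2.

6 - 5*sqrt(3)/2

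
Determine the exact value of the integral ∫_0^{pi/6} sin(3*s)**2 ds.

pi/12

Use the identity sin^2(3*s) = (1 - cos(6*s))/2.
An antiderivative is F(s) = s/2 - sin(6*s)/12.
Then F(pi/6) - F(0) = (pi/12) - (0) = pi/12.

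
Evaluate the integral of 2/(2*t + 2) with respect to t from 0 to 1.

Let u = 2*t + 2, so du = 2 dt. When t = 0, u = 2; when t = 1, u = 4.
The integral becomes ∫ 1/u du from 2 to 4, with antiderivative log(u).
Back in t: F(t) = log(2*t + 2).
Then F(1) - F(0) = (log(4)) - (log(2)) = log(2).

log(2)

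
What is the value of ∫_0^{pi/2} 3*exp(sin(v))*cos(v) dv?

-3 + 3*E

Let u = sin(v), so du = cos(v) dv. When v = 0, u = 0; when v = pi/2, u = 1.
The integral becomes 3·∫ exp(u) du from 0 to 1, with antiderivative 3*exp(u).
Back in v: F(v) = 3*exp(sin(v)).
Then F(pi/2) - F(0) = (3*E) - (3) = -3 + 3*E.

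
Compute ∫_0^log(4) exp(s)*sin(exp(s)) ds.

Let u = exp(s), so du = exp(s) ds. When s = 0, u = 1; when s = log(4), u = 4.
The integral becomes ∫ sin(u) du from 1 to 4, with antiderivative -cos(u).
Back in s: F(s) = -cos(exp(s)).
Then F(log(4)) - F(0) = (-cos(4)) - (-cos(1)) = cos(1) - cos(4).

cos(1) - cos(4)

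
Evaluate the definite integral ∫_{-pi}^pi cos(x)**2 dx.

Use the identity cos^2(x) = (1 + cos(2*x))/2.
An antiderivative is F(x) = x/2 + sin(2*x)/4.
Then F(pi) - F(-pi) = (pi/2) - (-pi/2) = pi.

pi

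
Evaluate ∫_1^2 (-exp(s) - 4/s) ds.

-exp(2) - log(16) + exp(1)

An antiderivative is F(s) = -exp(s) - 4*log(s).
Then F(2) - F(1) = (-exp(2) - log(16)) - (-exp(1)) = -exp(2) - log(16) + exp(1).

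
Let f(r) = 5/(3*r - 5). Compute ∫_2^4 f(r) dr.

5*log(7)/3

An antiderivative is F(r) = 5*log(3*r - 5)/3.
Then F(4) - F(2) = (5*log(7)/3) - (0) = 5*log(7)/3.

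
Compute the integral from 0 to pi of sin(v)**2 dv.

Use the identity sin^2(v) = (1 - cos(2*v))/2.
An antiderivative is F(v) = v/2 - sin(2*v)/4.
Then F(pi) - F(0) = (pi/2) - (0) = pi/2.

pi/2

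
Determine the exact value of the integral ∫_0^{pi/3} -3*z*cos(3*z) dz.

Integrate by parts once (u = z, dv = -3*cos(3*z) dz).
An antiderivative is F(z) = -z*sin(3*z) - cos(3*z)/3.
Then F(pi/3) - F(0) = (1/3) - (-1/3) = 2/3.

2/3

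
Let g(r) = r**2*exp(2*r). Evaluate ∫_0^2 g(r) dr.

Integrate by parts twice (u = r^2, dv = exp(2*r) dr).
An antiderivative is F(r) = (2*r**2 - 2*r + 1)*exp(2*r)/4.
Then F(2) - F(0) = (5*exp(4)/4) - (1/4) = -1/4 + 5*exp(4)/4.

-1/4 + 5*exp(4)/4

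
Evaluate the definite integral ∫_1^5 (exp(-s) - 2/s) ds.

An antiderivative is F(s) = -2*log(s) - exp(-s).
Then F(5) - F(1) = (-2*log(5) - exp(-5)) - (-exp(-1)) = -2*log(5) - exp(-5) + exp(-1).

-2*log(5) - exp(-5) + exp(-1)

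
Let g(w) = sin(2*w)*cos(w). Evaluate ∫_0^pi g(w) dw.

4/3

Use the identity sin(2*w)cos(w) = [sin(3*w) + sin(w)]/2.
An antiderivative is F(w) = -cos(w)/2 - cos(3*w)/6.
Then F(pi) - F(0) = (2/3) - (-2/3) = 4/3.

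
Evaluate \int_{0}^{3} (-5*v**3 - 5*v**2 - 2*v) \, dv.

By the power rule, an antiderivative is F(v) = -5*v**4/4 - 5*v**3/3 - v**2.
Then F(3) - F(0) = (-621/4) - (0) = -621/4.

-621/4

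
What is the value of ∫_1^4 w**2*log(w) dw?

-7 + 128*log(2)/3

Integrate by parts once (u = ln w, dv = w**2 dw).
An antiderivative is F(w) = w**3*(3*log(w) - 1)/9.
Then F(4) - F(1) = (-64/9 + 128*log(2)/3) - (-1/9) = -7 + 128*log(2)/3.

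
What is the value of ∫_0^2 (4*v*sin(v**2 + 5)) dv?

2*cos(5) - 2*cos(9)

Let u = v**2 + 5, so du = 2*v dv. When v = 0, u = 5; when v = 2, u = 9.
The integral becomes 2·∫ sin(u) du from 5 to 9, with antiderivative -2*cos(u).
Back in v: F(v) = -2*cos(v**2 + 5).
Then F(2) - F(0) = (-2*cos(9)) - (-2*cos(5)) = 2*cos(5) - 2*cos(9).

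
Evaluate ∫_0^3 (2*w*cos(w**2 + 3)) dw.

sin(12) - sin(3)

Let u = w**2 + 3, so du = 2*w dw. When w = 0, u = 3; when w = 3, u = 12.
The integral becomes ∫ cos(u) du from 3 to 12, with antiderivative sin(u).
Back in w: F(w) = sin(w**2 + 3).
Then F(3) - F(0) = (sin(12)) - (sin(3)) = sin(12) - sin(3).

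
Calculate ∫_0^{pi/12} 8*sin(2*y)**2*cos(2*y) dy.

1/6

Let u = sin(2*y), so du = 2*cos(2*y) dy. When y = 0, u = 0; when y = pi/12, u = 1/2.
The integral becomes 4·∫ u**2 du from 0 to 1/2, with antiderivative 4*u**3/3.
Back in y: F(y) = 4*sin(2*y)**3/3.
Then F(pi/12) - F(0) = (1/6) - (0) = 1/6.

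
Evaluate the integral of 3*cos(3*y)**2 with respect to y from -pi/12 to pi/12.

Use the identity cos^2(3*y) = (1 + cos(6*y))/2.
An antiderivative is F(y) = 3*y/2 + sin(6*y)/4.
Then F(pi/12) - F(-pi/12) = (1/4 + pi/8) - (-pi/8 - 1/4) = 1/2 + pi/4.

1/2 + pi/4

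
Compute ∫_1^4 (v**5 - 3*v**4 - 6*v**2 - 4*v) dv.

-873/10

By the power rule, an antiderivative is F(v) = v**6/6 - 3*v**5/5 - 2*v**3 - 2*v**2.
Then F(4) - F(1) = (-1376/15) - (-133/30) = -873/10.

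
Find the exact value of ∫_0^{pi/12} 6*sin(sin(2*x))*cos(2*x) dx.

3 - 3*cos(1/2)

Let u = sin(2*x), so du = 2*cos(2*x) dx. When x = 0, u = 0; when x = pi/12, u = 1/2.
The integral becomes 3·∫ sin(u) du from 0 to 1/2, with antiderivative -3*cos(u).
Back in x: F(x) = -3*cos(sin(2*x)).
Then F(pi/12) - F(0) = (-3*cos(1/2)) - (-3) = 3 - 3*cos(1/2).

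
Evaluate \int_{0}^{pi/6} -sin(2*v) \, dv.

An antiderivative is F(v) = cos(2*v)/2.
Then F(pi/6) - F(0) = (1/4) - (1/2) = -1/4.

-1/4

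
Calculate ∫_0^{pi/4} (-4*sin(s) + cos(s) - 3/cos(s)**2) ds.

-7 + 5*sqrt(2)/2

An antiderivative is F(s) = sin(s) + 4*cos(s) - 3*tan(s).
Then F(pi/4) - F(0) = (-3 + 5*sqrt(2)/2) - (4) = -7 + 5*sqrt(2)/2.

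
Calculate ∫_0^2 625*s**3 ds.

2500

Let u = 5*s, so du = 5 ds. When s = 0, u = 0; when s = 2, u = 10.
The integral becomes ∫ u**3 du from 0 to 10, with antiderivative u**4/4.
Back in s: F(s) = 625*s**4/4.
Then F(2) - F(0) = (2500) - (0) = 2500.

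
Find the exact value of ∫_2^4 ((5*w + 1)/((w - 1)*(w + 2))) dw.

Factor the denominator: w**2 + w - 2 = (w + 2)(w - 1).
Partial fractions: (5*w + 1)/((w - 1)*(w + 2)) = 3/(w + 2) + 2/(w - 1).
An antiderivative is F(w) = 2*log(w - 1) + 3*log(w + 2).
Then F(4) - F(2) = (3*log(2) + 5*log(3)) - (log(64)) = -3*log(2) + 5*log(3).

-3*log(2) + 5*log(3)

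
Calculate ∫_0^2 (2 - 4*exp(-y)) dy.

An antiderivative is F(y) = 2*y + 4*exp(-y).
Then F(2) - F(0) = (4*exp(-2) + 4) - (4) = 4*exp(-2).

4*exp(-2)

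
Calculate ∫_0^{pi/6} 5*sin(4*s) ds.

An antiderivative is F(s) = -5*cos(4*s)/4.
Then F(pi/6) - F(0) = (5/8) - (-5/4) = 15/8.

15/8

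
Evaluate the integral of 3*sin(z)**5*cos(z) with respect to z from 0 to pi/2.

1/2

Let u = sin(z), so du = cos(z) dz. When z = 0, u = 0; when z = pi/2, u = 1.
The integral becomes 3·∫ u**5 du from 0 to 1, with antiderivative u**6/2.
Back in z: F(z) = sin(z)**6/2.
Then F(pi/2) - F(0) = (1/2) - (0) = 1/2.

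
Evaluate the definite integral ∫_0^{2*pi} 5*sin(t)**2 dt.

Use the identity sin^2(t) = (1 - cos(2*t))/2.
An antiderivative is F(t) = 5*t/2 - 5*sin(2*t)/4.
Then F(2*pi) - F(0) = (5*pi) - (0) = 5*pi.

5*pi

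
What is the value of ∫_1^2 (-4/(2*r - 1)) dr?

An antiderivative is F(r) = -2*log(2*r - 1).
Then F(2) - F(1) = (-log(9)) - (0) = -log(9).

-log(9)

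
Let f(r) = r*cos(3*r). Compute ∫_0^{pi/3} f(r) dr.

-2/9

Integrate by parts once (u = r, dv = cos(3*r) dr).
An antiderivative is F(r) = r*sin(3*r)/3 + cos(3*r)/9.
Then F(pi/3) - F(0) = (-1/9) - (1/9) = -2/9.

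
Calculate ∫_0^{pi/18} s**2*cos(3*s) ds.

Integrate by parts twice (u = s^2, dv = cos(3*s) ds).
An antiderivative is F(s) = s**2*sin(3*s)/3 + 2*s*cos(3*s)/9 - 2*sin(3*s)/27.
Then F(pi/18) - F(0) = (-1/27 + pi**2/1944 + sqrt(3)*pi/162) - (0) = -1/27 + pi**2/1944 + sqrt(3)*pi/162.

-1/27 + pi**2/1944 + sqrt(3)*pi/162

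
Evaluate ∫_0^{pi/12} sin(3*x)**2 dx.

Use the identity sin^2(3*x) = (1 - cos(6*x))/2.
An antiderivative is F(x) = x/2 - sin(6*x)/12.
Then F(pi/12) - F(0) = (-1/12 + pi/24) - (0) = -1/12 + pi/24.

-1/12 + pi/24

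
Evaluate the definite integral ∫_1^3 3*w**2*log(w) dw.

-26/3 + 27*log(3)

Integrate by parts once (u = ln w, dv = 3*w**2 dw).
An antiderivative is F(w) = w**3*(3*log(w) - 1)/3.
Then F(3) - F(1) = (-9 + 27*log(3)) - (-1/3) = -26/3 + 27*log(3).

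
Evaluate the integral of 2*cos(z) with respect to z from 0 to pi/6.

An antiderivative is F(z) = 2*sin(z).
Then F(pi/6) - F(0) = (1) - (0) = 1.

1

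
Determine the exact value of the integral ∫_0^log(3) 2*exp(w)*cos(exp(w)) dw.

Let u = exp(w), so du = exp(w) dw. When w = 0, u = 1; when w = log(3), u = 3.
The integral becomes 2·∫ cos(u) du from 1 to 3, with antiderivative 2*sin(u).
Back in w: F(w) = 2*sin(exp(w)).
Then F(log(3)) - F(0) = (2*sin(3)) - (2*sin(1)) = -2*sin(1) + 2*sin(3).

-2*sin(1) + 2*sin(3)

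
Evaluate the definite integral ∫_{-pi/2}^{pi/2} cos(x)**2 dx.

pi/2

Use the identity cos^2(x) = (1 + cos(2*x))/2.
An antiderivative is F(x) = x/2 + sin(2*x)/4.
Then F(pi/2) - F(-pi/2) = (pi/4) - (-pi/4) = pi/2.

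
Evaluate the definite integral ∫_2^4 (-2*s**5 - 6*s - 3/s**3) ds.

-44169/32

By the power rule, an antiderivative is F(s) = -s**6/3 - 3*s**2 + 3/(2*s**2).
Then F(4) - F(2) = (-135671/96) - (-791/24) = -44169/32.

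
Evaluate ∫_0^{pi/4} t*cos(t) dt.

-1 + sqrt(2)*pi/8 + sqrt(2)/2

Integrate by parts once (u = t, dv = cos(t) dt).
An antiderivative is F(t) = t*sin(t) + cos(t).
Then F(pi/4) - F(0) = (sqrt(2)*(pi + 4)/8) - (1) = -1 + sqrt(2)*pi/8 + sqrt(2)/2.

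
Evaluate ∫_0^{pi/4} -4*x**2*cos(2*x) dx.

Integrate by parts twice (u = x^2, dv = -4*cos(2*x) dx).
An antiderivative is F(x) = -2*x**2*sin(2*x) - 2*x*cos(2*x) + sin(2*x).
Then F(pi/4) - F(0) = (1 - pi**2/8) - (0) = 1 - pi**2/8.

1 - pi**2/8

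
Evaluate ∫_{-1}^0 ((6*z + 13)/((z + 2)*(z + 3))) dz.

-4*log(2) + 5*log(3)

Factor the denominator: z**2 + 5*z + 6 = (z + 3)(z + 2).
Partial fractions: (6*z + 13)/((z + 2)*(z + 3)) = 5/(z + 3) + 1/(z + 2).
An antiderivative is F(z) = log(z + 2) + 5*log(z + 3).
Then F(0) - F(-1) = (log(2) + 5*log(3)) - (log(32)) = -4*log(2) + 5*log(3).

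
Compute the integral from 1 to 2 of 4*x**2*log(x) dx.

-28/9 + 32*log(2)/3

Integrate by parts once (u = ln x, dv = 4*x**2 dx).
An antiderivative is F(x) = 4*x**3*(3*log(x) - 1)/9.
Then F(2) - F(1) = (-32/9 + 32*log(2)/3) - (-4/9) = -28/9 + 32*log(2)/3.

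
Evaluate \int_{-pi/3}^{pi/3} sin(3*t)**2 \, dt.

pi/3

Use the identity sin^2(3*t) = (1 - cos(6*t))/2.
An antiderivative is F(t) = t/2 - sin(6*t)/12.
Then F(pi/3) - F(-pi/3) = (pi/6) - (-pi/6) = pi/3.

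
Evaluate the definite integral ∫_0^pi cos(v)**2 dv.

Use the identity cos^2(v) = (1 + cos(2*v))/2.
An antiderivative is F(v) = v/2 + sin(2*v)/4.
Then F(pi) - F(0) = (pi/2) - (0) = pi/2.

pi/2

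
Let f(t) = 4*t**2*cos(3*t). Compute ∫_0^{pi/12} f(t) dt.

sqrt(2)*(-32 + pi**2 + 8*pi)/216

Integrate by parts twice (u = t^2, dv = 4*cos(3*t) dt).
An antiderivative is F(t) = 4*t**2*sin(3*t)/3 + 8*t*cos(3*t)/9 - 8*sin(3*t)/27.
Then F(pi/12) - F(0) = (sqrt(2)*(-32 + pi**2 + 8*pi)/216) - (0) = sqrt(2)*(-32 + pi**2 + 8*pi)/216.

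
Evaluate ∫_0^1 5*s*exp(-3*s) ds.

Integrate by parts once (u = s, dv = 5*exp(-3*s) ds).
An antiderivative is F(s) = (-15*s - 5)*exp(-3*s)/9.
Then F(1) - F(0) = (-20*exp(-3)/9) - (-5/9) = 5/9 - 20*exp(-3)/9.

5/9 - 20*exp(-3)/9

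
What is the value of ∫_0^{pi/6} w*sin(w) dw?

Integrate by parts once (u = w, dv = sin(w) dw).
An antiderivative is F(w) = -w*cos(w) + sin(w).
Then F(pi/6) - F(0) = (-sqrt(3)*pi/12 + 1/2) - (0) = -sqrt(3)*pi/12 + 1/2.

-sqrt(3)*pi/12 + 1/2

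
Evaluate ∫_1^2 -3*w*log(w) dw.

9/4 - log(64)

Integrate by parts once (u = ln w, dv = -3*w dw).
An antiderivative is F(w) = -3*w**2*(2*log(w) - 1)/4.
Then F(2) - F(1) = (3 - log(64)) - (3/4) = 9/4 - log(64).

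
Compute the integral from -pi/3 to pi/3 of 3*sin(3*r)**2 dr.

pi

Use the identity sin^2(3*r) = (1 - cos(6*r))/2.
An antiderivative is F(r) = 3*r/2 - sin(6*r)/4.
Then F(pi/3) - F(-pi/3) = (pi/2) - (-pi/2) = pi.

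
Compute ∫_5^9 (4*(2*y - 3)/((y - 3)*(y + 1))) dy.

Factor the denominator: y**2 - 2*y - 3 = (y + 1)(y - 3).
Partial fractions: 4*(2*y - 3)/((y - 3)*(y + 1)) = 5/(y + 1) + 3/(y - 3).
An antiderivative is F(y) = 3*log(y - 3) + 5*log(y + 1).
Then F(9) - F(5) = (3*log(3) + 8*log(2) + 5*log(5)) - (5*log(3) + 8*log(2)) = -2*log(3) + 5*log(5).

-2*log(3) + 5*log(5)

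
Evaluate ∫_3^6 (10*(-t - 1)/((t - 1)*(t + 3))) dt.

-5*log(5) - 5*log(3) + 10*log(2)

Factor the denominator: t**2 + 2*t - 3 = (t + 3)(t - 1).
Partial fractions: 10*(-t - 1)/((t - 1)*(t + 3)) = -5/(t + 3) - 5/(t - 1).
An antiderivative is F(t) = -5*log(t - 1) - 5*log(t + 3).
Then F(6) - F(3) = (-10*log(3) - 5*log(5)) - (-10*log(2) - 5*log(3)) = -5*log(5) - 5*log(3) + 10*log(2).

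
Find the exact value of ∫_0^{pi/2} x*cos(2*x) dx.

-1/2

Integrate by parts once (u = x, dv = cos(2*x) dx).
An antiderivative is F(x) = x*sin(2*x)/2 + cos(2*x)/4.
Then F(pi/2) - F(0) = (-1/4) - (1/4) = -1/2.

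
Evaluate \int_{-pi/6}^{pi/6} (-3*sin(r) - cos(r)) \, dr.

-1

An antiderivative is F(r) = -sin(r) + 3*cos(r).
Then F(pi/6) - F(-pi/6) = (-1/2 + 3*sqrt(3)/2) - (1/2 + 3*sqrt(3)/2) = -1.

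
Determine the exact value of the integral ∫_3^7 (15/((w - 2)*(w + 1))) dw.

Factor the denominator: w**2 - w - 2 = (w + 1)(w - 2).
Partial fractions: 15/((w - 2)*(w + 1)) = -5/(w + 1) + 5/(w - 2).
An antiderivative is F(w) = 5*log(w - 2) - 5*log(w + 1).
Then F(7) - F(3) = (-15*log(2) + 5*log(5)) - (-10*log(2)) = -5*log(2) + 5*log(5).

-5*log(2) + 5*log(5)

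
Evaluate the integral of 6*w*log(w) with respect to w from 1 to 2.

-9/2 + 12*log(2)

Integrate by parts once (u = ln w, dv = 6*w dw).
An antiderivative is F(w) = 3*w**2*(2*log(w) - 1)/2.
Then F(2) - F(1) = (-6 + 12*log(2)) - (-3/2) = -9/2 + 12*log(2).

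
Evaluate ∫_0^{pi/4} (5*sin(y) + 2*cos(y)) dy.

An antiderivative is F(y) = 2*sin(y) - 5*cos(y).
Then F(pi/4) - F(0) = (-3*sqrt(2)/2) - (-5) = 5 - 3*sqrt(2)/2.

5 - 3*sqrt(2)/2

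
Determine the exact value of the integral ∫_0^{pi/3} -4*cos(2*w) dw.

An antiderivative is F(w) = -2*sin(2*w).
Then F(pi/3) - F(0) = (-sqrt(3)) - (0) = -sqrt(3).

-sqrt(3)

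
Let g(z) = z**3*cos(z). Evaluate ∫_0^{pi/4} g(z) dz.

Integrate by parts 3 times (u = z^3, dv = cos(z) dz).
An antiderivative is F(z) = z**3*sin(z) + 3*z**2*cos(z) - 6*z*sin(z) - 6*cos(z).
Then F(pi/4) - F(0) = (sqrt(2)*(-384 - 96*pi + pi**3 + 12*pi**2)/128) - (-6) = -3*sqrt(2) - 3*sqrt(2)*pi/4 + sqrt(2)*pi**3/128 + 3*sqrt(2)*pi**2/32 + 6.

-3*sqrt(2) - 3*sqrt(2)*pi/4 + sqrt(2)*pi**3/128 + 3*sqrt(2)*pi**2/32 + 6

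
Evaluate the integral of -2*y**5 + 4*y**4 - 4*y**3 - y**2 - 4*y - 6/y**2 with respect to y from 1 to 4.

By the power rule, an antiderivative is F(y) = -y**6/3 + 4*y**5/5 - y**4 - y**3/3 - 2*y**2 + 6/y.
Then F(4) - F(1) = (-25619/30) - (47/15) = -8571/10.

-8571/10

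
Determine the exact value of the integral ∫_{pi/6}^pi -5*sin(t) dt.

An antiderivative is F(t) = 5*cos(t).
Then F(pi) - F(pi/6) = (-5) - (5*sqrt(3)/2) = -5 - 5*sqrt(3)/2.

-5 - 5*sqrt(3)/2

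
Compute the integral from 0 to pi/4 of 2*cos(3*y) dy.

An antiderivative is F(y) = 2*sin(3*y)/3.
Then F(pi/4) - F(0) = (sqrt(2)/3) - (0) = sqrt(2)/3.

sqrt(2)/3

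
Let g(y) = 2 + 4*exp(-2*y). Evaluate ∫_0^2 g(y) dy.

6 - 2*exp(-4)

An antiderivative is F(y) = 2*y - 2*exp(-2*y).
Then F(2) - F(0) = (4 - 2*exp(-4)) - (-2) = 6 - 2*exp(-4).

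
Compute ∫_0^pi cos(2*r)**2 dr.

pi/2

Use the identity cos^2(2*r) = (1 + cos(4*r))/2.
An antiderivative is F(r) = r/2 + sin(4*r)/8.
Then F(pi) - F(0) = (pi/2) - (0) = pi/2.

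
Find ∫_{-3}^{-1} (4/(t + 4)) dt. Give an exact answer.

log(81)

An antiderivative is F(t) = 4*log(t + 4).
Then F(-1) - F(-3) = (log(81)) - (0) = log(81).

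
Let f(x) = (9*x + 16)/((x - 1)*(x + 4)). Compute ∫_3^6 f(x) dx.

-4*log(7) - log(2) + 9*log(5)

Factor the denominator: x**2 + 3*x - 4 = (x + 4)(x - 1).
Partial fractions: (9*x + 16)/((x - 1)*(x + 4)) = 4/(x + 4) + 5/(x - 1).
An antiderivative is F(x) = 5*log(x - 1) + 4*log(x + 4).
Then F(6) - F(3) = (4*log(2) + 9*log(5)) - (5*log(2) + 4*log(7)) = -4*log(7) - log(2) + 9*log(5).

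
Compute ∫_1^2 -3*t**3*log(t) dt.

45/16 - 12*log(2)

Integrate by parts once (u = ln t, dv = -3*t**3 dt).
An antiderivative is F(t) = -3*t**4*(4*log(t) - 1)/16.
Then F(2) - F(1) = (3 - 12*log(2)) - (3/16) = 45/16 - 12*log(2).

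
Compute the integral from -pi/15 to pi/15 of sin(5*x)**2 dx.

Use the identity sin^2(5*x) = (1 - cos(10*x))/2.
An antiderivative is F(x) = x/2 - sin(10*x)/20.
Then F(pi/15) - F(-pi/15) = (-sqrt(3)/40 + pi/30) - (-pi/30 + sqrt(3)/40) = -sqrt(3)/20 + pi/15.

-sqrt(3)/20 + pi/15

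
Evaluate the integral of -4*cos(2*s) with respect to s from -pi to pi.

An antiderivative is F(s) = -2*sin(2*s).
Then F(pi) - F(-pi) = (0) - (0) = 0.

0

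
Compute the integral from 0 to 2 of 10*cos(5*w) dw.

Let u = 5*w, so du = 5 dw. When w = 0, u = 0; when w = 2, u = 10.
The integral becomes 2·∫ cos(u) du from 0 to 10, with antiderivative 2*sin(u).
Back in w: F(w) = 2*sin(5*w).
Then F(2) - F(0) = (2*sin(10)) - (0) = 2*sin(10).

2*sin(10)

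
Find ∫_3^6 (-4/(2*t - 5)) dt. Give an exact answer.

-log(49)

An antiderivative is F(t) = -2*log(2*t - 5).
Then F(6) - F(3) = (-log(49)) - (0) = -log(49).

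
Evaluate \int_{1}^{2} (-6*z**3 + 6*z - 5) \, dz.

By the power rule, an antiderivative is F(z) = -3*z**4/2 + 3*z**2 - 5*z.
Then F(2) - F(1) = (-22) - (-7/2) = -37/2.

-37/2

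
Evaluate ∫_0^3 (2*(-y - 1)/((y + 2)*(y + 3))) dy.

log(25/64)

Factor the denominator: y**2 + 5*y + 6 = (y + 3)(y + 2).
Partial fractions: 2*(-y - 1)/((y + 2)*(y + 3)) = -4/(y + 3) + 2/(y + 2).
An antiderivative is F(y) = 2*log(y + 2) - 4*log(y + 3).
Then F(3) - F(0) = (-4*log(3) - 4*log(2) + 2*log(5)) - (log(4/81)) = log(25/64).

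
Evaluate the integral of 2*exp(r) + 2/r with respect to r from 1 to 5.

An antiderivative is F(r) = 2*exp(r) + 2*log(r).
Then F(5) - F(1) = (2*log(5) + 2*exp(5)) - (2*exp(1)) = -2*exp(1) + 2*log(5) + 2*exp(5).

-2*exp(1) + 2*log(5) + 2*exp(5)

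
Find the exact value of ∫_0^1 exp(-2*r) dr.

An antiderivative is F(r) = -exp(-2*r)/2.
Then F(1) - F(0) = (-exp(-2)/2) - (-1/2) = -(1 - exp(2))*exp(-2)/2.

-(1 - exp(2))*exp(-2)/2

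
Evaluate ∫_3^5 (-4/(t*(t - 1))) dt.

Factor the denominator: t**2 - t = t(t - 1).
Partial fractions: -4/(t*(t - 1)) = 4/t - 4/(t - 1).
An antiderivative is F(t) = 4*log(t) - 4*log(t - 1).
Then F(5) - F(3) = (-8*log(2) + 4*log(5)) - (log(81/16)) = -4*log(3) - 4*log(2) + 4*log(5).

-4*log(3) - 4*log(2) + 4*log(5)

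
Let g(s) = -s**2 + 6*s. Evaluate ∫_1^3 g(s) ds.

46/3

By the power rule, an antiderivative is F(s) = -s**3/3 + 3*s**2.
Then F(3) - F(1) = (18) - (8/3) = 46/3.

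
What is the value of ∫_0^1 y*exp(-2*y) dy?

Integrate by parts once (u = y, dv = exp(-2*y) dy).
An antiderivative is F(y) = (-2*y - 1)*exp(-2*y)/4.
Then F(1) - F(0) = (-3*exp(-2)/4) - (-1/4) = (-3 + exp(2))*exp(-2)/4.

(-3 + exp(2))*exp(-2)/4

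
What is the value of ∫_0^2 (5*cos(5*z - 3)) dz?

Let u = 5*z - 3, so du = 5 dz. When z = 0, u = -3; when z = 2, u = 7.
The integral becomes ∫ cos(u) du from -3 to 7, with antiderivative sin(u).
Back in z: F(z) = sin(5*z - 3).
Then F(2) - F(0) = (sin(7)) - (-sin(3)) = sin(3) + sin(7).

sin(3) + sin(7)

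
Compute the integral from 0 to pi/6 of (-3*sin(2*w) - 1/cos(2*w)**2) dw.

An antiderivative is F(w) = 3*cos(2*w)/2 - tan(2*w)/2.
Then F(pi/6) - F(0) = (3/4 - sqrt(3)/2) - (3/2) = -sqrt(3)/2 - 3/4.

-sqrt(3)/2 - 3/4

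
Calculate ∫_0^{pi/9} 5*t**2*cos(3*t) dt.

-5*sqrt(3)/27 + 5*sqrt(3)*pi**2/486 + 5*pi/81

Integrate by parts twice (u = t^2, dv = 5*cos(3*t) dt).
An antiderivative is F(t) = 5*t**2*sin(3*t)/3 + 10*t*cos(3*t)/9 - 10*sin(3*t)/27.
Then F(pi/9) - F(0) = (-5*sqrt(3)/27 + 5*sqrt(3)*pi**2/486 + 5*pi/81) - (0) = -5*sqrt(3)/27 + 5*sqrt(3)*pi**2/486 + 5*pi/81.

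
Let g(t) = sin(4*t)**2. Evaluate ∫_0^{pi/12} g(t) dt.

Use the identity sin^2(4*t) = (1 - cos(8*t))/2.
An antiderivative is F(t) = t/2 - sin(8*t)/16.
Then F(pi/12) - F(0) = (-sqrt(3)/32 + pi/24) - (0) = -sqrt(3)/32 + pi/24.

-sqrt(3)/32 + pi/24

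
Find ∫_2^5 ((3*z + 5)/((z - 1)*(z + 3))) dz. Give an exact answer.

Factor the denominator: z**2 + 2*z - 3 = (z + 3)(z - 1).
Partial fractions: (3*z + 5)/((z - 1)*(z + 3)) = 1/(z + 3) + 2/(z - 1).
An antiderivative is F(z) = 2*log(z - 1) + log(z + 3).
Then F(5) - F(2) = (7*log(2)) - (log(5)) = -log(5) + 7*log(2).

-log(5) + 7*log(2)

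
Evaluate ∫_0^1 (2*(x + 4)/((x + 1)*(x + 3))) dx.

Factor the denominator: x**2 + 4*x + 3 = (x + 3)(x + 1).
Partial fractions: 2*(x + 4)/((x + 1)*(x + 3)) = -1/(x + 3) + 3/(x + 1).
An antiderivative is F(x) = 3*log(x + 1) - log(x + 3).
Then F(1) - F(0) = (log(2)) - (-log(3)) = log(6).

log(6)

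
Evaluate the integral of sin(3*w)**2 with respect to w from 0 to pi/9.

Use the identity sin^2(3*w) = (1 - cos(6*w))/2.
An antiderivative is F(w) = w/2 - sin(6*w)/12.
Then F(pi/9) - F(0) = (-sqrt(3)/24 + pi/18) - (0) = -sqrt(3)/24 + pi/18.

-sqrt(3)/24 + pi/18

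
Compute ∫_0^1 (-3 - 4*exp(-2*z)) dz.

An antiderivative is F(z) = -3*z + 2*exp(-2*z).
Then F(1) - F(0) = (-3 + 2*exp(-2)) - (2) = -5 + 2*exp(-2).

-5 + 2*exp(-2)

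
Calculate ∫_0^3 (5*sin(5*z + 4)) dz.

Let u = 5*z + 4, so du = 5 dz. When z = 0, u = 4; when z = 3, u = 19.
The integral becomes ∫ sin(u) du from 4 to 19, with antiderivative -cos(u).
Back in z: F(z) = -cos(5*z + 4).
Then F(3) - F(0) = (-cos(19)) - (-cos(4)) = -cos(19) + cos(4).

-cos(19) + cos(4)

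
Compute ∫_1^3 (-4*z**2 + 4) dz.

-80/3

By the power rule, an antiderivative is F(z) = -4*z**3/3 + 4*z.
Then F(3) - F(1) = (-24) - (8/3) = -80/3.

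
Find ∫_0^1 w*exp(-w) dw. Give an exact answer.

Integrate by parts once (u = w, dv = exp(-w) dw).
An antiderivative is F(w) = (-w - 1)*exp(-w).
Then F(1) - F(0) = (-2*exp(-1)) - (-1) = 1 - 2*exp(-1).

1 - 2*exp(-1)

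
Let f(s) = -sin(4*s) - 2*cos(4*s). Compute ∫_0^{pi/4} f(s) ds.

-1/2

An antiderivative is F(s) = -sin(4*s)/2 + cos(4*s)/4.
Then F(pi/4) - F(0) = (-1/4) - (1/4) = -1/2.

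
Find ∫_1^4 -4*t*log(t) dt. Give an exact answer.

15 - 64*log(2)

Integrate by parts once (u = ln t, dv = -4*t dt).
An antiderivative is F(t) = -t**2*(2*log(t) - 1).
Then F(4) - F(1) = (16 - 64*log(2)) - (1) = 15 - 64*log(2).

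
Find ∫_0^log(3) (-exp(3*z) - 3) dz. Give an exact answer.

An antiderivative is F(z) = -exp(3*z)/3 - 3*z.
Then F(log(3)) - F(0) = (-9 - 3*log(3)) - (-1/3) = -26/3 - log(27).

-26/3 - log(27)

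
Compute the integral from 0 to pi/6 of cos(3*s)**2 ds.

Use the identity cos^2(3*s) = (1 + cos(6*s))/2.
An antiderivative is F(s) = s/2 + sin(6*s)/12.
Then F(pi/6) - F(0) = (pi/12) - (0) = pi/12.

pi/12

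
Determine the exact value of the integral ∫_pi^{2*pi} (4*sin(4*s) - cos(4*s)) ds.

0

An antiderivative is F(s) = -sin(4*s)/4 - cos(4*s).
Then F(2*pi) - F(pi) = (-1) - (-1) = 0.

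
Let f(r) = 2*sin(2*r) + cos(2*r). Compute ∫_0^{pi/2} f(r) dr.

2

An antiderivative is F(r) = sin(2*r)/2 - cos(2*r).
Then F(pi/2) - F(0) = (1) - (-1) = 2.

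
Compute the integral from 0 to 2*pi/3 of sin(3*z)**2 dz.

pi/3

Use the identity sin^2(3*z) = (1 - cos(6*z))/2.
An antiderivative is F(z) = z/2 - sin(6*z)/12.
Then F(2*pi/3) - F(0) = (pi/3) - (0) = pi/3.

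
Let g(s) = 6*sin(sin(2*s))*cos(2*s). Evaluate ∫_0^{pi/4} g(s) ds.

Let u = sin(2*s), so du = 2*cos(2*s) ds. When s = 0, u = 0; when s = pi/4, u = 1.
The integral becomes 3·∫ sin(u) du from 0 to 1, with antiderivative -3*cos(u).
Back in s: F(s) = -3*cos(sin(2*s)).
Then F(pi/4) - F(0) = (-3*cos(1)) - (-3) = 3 - 3*cos(1).

3 - 3*cos(1)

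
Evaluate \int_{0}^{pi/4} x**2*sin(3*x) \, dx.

-2/27 - sqrt(2)/27 + sqrt(2)*pi/36 + sqrt(2)*pi**2/96

Integrate by parts twice (u = x^2, dv = sin(3*x) dx).
An antiderivative is F(x) = -x**2*cos(3*x)/3 + 2*x*sin(3*x)/9 + 2*cos(3*x)/27.
Then F(pi/4) - F(0) = (sqrt(2)*(-32 + 24*pi + 9*pi**2)/864) - (2/27) = -2/27 - sqrt(2)/27 + sqrt(2)*pi/36 + sqrt(2)*pi**2/96.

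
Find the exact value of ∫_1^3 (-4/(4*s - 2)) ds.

An antiderivative is F(s) = -log(4*s - 2).
Then F(3) - F(1) = (-log(10)) - (-log(2)) = -log(5).

-log(5)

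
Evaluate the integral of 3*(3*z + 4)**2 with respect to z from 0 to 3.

Let u = 3*z + 4, so du = 3 dz. When z = 0, u = 4; when z = 3, u = 13.
The integral becomes ∫ u**2 du from 4 to 13, with antiderivative u**3/3.
Back in z: F(z) = (3*z + 4)**3/3.
Then F(3) - F(0) = (2197/3) - (64/3) = 711.

711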